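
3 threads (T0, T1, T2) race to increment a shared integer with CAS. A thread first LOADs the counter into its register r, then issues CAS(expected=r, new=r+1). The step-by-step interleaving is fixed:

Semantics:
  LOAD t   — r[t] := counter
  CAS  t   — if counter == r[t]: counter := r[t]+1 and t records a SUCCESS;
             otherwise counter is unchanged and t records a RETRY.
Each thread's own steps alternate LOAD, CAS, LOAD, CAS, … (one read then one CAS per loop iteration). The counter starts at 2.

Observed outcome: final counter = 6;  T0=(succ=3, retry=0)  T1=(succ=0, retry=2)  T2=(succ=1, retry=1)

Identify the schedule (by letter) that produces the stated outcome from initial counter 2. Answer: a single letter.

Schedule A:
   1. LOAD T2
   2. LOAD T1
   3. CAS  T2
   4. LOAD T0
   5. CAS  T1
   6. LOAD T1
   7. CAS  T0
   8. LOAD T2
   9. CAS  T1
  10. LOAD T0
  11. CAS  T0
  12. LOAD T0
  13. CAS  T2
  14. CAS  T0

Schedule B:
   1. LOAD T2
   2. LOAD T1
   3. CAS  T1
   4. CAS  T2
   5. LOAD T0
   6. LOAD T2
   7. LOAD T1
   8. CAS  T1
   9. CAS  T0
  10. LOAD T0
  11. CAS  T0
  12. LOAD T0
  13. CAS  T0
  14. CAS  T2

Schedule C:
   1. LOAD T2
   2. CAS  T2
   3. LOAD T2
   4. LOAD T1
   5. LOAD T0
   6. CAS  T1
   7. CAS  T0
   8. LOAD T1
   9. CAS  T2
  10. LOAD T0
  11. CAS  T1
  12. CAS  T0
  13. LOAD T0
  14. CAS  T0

Run A:
   1) LOAD T2:  M=2  r_T2=2
   2) LOAD T1:  M=2  r_T1=2
   3) CAS  T2:  M=3  r_T2=2 ✓
   4) LOAD T0:  M=3  r_T0=3
   5) CAS  T1:  M=3  r_T1=2 ✗
   6) LOAD T1:  M=3  r_T1=3
   7) CAS  T0:  M=4  r_T0=3 ✓
   8) LOAD T2:  M=4  r_T2=4
   9) CAS  T1:  M=4  r_T1=3 ✗
  10) LOAD T0:  M=4  r_T0=4
  11) CAS  T0:  M=5  r_T0=4 ✓
  12) LOAD T0:  M=5  r_T0=5
  13) CAS  T2:  M=5  r_T2=4 ✗
  14) CAS  T0:  M=6  r_T0=5 ✓

A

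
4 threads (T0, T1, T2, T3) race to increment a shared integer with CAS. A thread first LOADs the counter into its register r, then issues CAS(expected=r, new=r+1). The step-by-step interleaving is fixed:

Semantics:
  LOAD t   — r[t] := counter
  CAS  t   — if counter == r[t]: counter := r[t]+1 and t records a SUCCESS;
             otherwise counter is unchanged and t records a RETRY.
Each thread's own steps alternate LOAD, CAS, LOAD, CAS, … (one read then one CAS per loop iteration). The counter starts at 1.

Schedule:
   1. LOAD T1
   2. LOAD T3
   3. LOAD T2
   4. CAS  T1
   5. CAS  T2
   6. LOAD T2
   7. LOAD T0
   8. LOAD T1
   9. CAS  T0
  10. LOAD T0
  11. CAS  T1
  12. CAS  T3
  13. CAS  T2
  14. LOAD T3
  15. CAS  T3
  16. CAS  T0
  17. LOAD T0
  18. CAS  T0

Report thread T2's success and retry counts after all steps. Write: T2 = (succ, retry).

   1) LOAD T1:  M=1  r_T1=1
   2) LOAD T3:  M=1  r_T3=1
   3) LOAD T2:  M=1  r_T2=1
   4) CAS  T1:  M=2  r_T1=1 ✓
   5) CAS  T2:  M=2  r_T2=1 ✗
   6) LOAD T2:  M=2  r_T2=2
   7) LOAD T0:  M=2  r_T0=2
   8) LOAD T1:  M=2  r_T1=2
   9) CAS  T0:  M=3  r_T0=2 ✓
  10) LOAD T0:  M=3  r_T0=3
  11) CAS  T1:  M=3  r_T1=2 ✗
  12) CAS  T3:  M=3  r_T3=1 ✗
  13) CAS  T2:  M=3  r_T2=2 ✗
  14) LOAD T3:  M=3  r_T3=3
  15) CAS  T3:  M=4  r_T3=3 ✓
  16) CAS  T0:  M=4  r_T0=3 ✗
  17) LOAD T0:  M=4  r_T0=4
  18) CAS  T0:  M=5  r_T0=4 ✓

T2 = (0, 2)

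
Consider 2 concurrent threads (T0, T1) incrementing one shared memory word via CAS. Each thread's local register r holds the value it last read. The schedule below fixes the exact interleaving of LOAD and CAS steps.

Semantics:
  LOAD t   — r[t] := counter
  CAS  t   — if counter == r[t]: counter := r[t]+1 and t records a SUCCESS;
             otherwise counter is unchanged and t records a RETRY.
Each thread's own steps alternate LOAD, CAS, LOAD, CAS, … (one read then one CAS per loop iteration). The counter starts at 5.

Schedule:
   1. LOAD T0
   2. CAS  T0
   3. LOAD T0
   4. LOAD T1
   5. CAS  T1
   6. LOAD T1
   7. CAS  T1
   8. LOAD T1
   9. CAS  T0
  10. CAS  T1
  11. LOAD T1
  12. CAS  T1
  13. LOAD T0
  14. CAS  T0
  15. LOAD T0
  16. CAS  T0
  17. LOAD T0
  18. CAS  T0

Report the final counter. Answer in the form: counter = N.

counter = 13

1. LOAD T0 → mem=5 r[T0]=5 [LOAD]
2. CAS T0 → mem=6 r[T0]=5 [OK]
3. LOAD T0 → mem=6 r[T0]=6 [LOAD]
4. LOAD T1 → mem=6 r[T1]=6 [LOAD]
5. CAS T1 → mem=7 r[T1]=6 [OK]
6. LOAD T1 → mem=7 r[T1]=7 [LOAD]
7. CAS T1 → mem=8 r[T1]=7 [OK]
8. LOAD T1 → mem=8 r[T1]=8 [LOAD]
9. CAS T0 → mem=8 r[T0]=6 [RETRY]
10. CAS T1 → mem=9 r[T1]=8 [OK]
11. LOAD T1 → mem=9 r[T1]=9 [LOAD]
12. CAS T1 → mem=10 r[T1]=9 [OK]
13. LOAD T0 → mem=10 r[T0]=10 [LOAD]
14. CAS T0 → mem=11 r[T0]=10 [OK]
15. LOAD T0 → mem=11 r[T0]=11 [LOAD]
16. CAS T0 → mem=12 r[T0]=11 [OK]
17. LOAD T0 → mem=12 r[T0]=12 [LOAD]
18. CAS T0 → mem=13 r[T0]=12 [OK]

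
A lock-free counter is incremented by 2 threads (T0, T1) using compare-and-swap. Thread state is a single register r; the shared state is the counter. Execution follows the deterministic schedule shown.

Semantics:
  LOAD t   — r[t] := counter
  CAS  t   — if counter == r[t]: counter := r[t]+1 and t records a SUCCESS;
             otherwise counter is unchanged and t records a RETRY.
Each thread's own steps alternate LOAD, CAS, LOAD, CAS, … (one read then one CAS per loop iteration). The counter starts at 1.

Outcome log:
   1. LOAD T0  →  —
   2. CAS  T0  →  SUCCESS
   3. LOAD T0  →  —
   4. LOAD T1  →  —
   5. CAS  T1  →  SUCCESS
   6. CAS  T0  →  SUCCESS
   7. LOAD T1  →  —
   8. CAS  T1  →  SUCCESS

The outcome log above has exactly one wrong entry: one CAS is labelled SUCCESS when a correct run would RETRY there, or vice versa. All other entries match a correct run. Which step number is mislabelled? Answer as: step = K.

Reference trace:
[1] T0.load  rd  (counter 1, T0.r 1)
[2] T0.cas  hit  (counter 2, T0.r 1)
[3] T0.load  rd  (counter 2, T0.r 2)
[4] T1.load  rd  (counter 2, T1.r 2)
[5] T1.cas  hit  (counter 3, T1.r 2)
[6] T0.cas  miss  (counter 3, T0.r 2)
[7] T1.load  rd  (counter 3, T1.r 3)
[8] T1.cas  hit  (counter 4, T1.r 3)
Mismatch at 6.

step = 6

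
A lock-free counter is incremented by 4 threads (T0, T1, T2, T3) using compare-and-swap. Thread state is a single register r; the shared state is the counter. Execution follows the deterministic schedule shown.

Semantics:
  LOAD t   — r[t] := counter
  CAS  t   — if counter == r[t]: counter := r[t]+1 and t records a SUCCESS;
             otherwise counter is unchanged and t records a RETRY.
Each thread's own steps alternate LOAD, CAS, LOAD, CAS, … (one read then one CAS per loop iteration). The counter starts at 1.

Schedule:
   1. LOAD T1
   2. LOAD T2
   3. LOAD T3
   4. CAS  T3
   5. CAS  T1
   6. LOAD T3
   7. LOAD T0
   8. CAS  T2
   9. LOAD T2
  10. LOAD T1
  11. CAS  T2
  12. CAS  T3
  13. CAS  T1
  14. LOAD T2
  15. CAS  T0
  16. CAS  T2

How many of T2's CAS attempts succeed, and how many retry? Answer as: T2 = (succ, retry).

#1 T1 reads 1
#2 T2 reads 1
#3 T3 reads 1
#4 T3 CAS(1→2) writes; counter now 2
#5 T1 CAS(1→2) fails; counter now 2
#6 T3 reads 2
#7 T0 reads 2
#8 T2 CAS(1→2) fails; counter now 2
#9 T2 reads 2
#10 T1 reads 2
#11 T2 CAS(2→3) writes; counter now 3
#12 T3 CAS(2→3) fails; counter now 3
#13 T1 CAS(2→3) fails; counter now 3
#14 T2 reads 3
#15 T0 CAS(2→3) fails; counter now 3
#16 T2 CAS(3→4) writes; counter now 4

T2 = (2, 1)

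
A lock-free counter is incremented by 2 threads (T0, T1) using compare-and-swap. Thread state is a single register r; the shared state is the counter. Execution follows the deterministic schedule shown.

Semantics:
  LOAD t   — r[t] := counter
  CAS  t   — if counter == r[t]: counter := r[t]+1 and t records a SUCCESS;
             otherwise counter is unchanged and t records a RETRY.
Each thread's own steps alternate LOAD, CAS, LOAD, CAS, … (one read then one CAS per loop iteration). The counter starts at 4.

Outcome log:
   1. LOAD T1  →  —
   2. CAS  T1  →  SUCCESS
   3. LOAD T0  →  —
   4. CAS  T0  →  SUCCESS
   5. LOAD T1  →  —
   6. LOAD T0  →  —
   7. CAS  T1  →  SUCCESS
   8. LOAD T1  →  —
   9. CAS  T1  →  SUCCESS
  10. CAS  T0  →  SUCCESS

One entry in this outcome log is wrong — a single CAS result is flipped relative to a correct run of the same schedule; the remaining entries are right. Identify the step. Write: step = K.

step = 10

Reference trace:
[1] T1.load  rd  (counter 4, T1.r 4)
[2] T1.cas  hit  (counter 5, T1.r 4)
[3] T0.load  rd  (counter 5, T0.r 5)
[4] T0.cas  hit  (counter 6, T0.r 5)
[5] T1.load  rd  (counter 6, T1.r 6)
[6] T0.load  rd  (counter 6, T0.r 6)
[7] T1.cas  hit  (counter 7, T1.r 6)
[8] T1.load  rd  (counter 7, T1.r 7)
[9] T1.cas  hit  (counter 8, T1.r 7)
[10] T0.cas  miss  (counter 8, T0.r 6)
Flip is step 10.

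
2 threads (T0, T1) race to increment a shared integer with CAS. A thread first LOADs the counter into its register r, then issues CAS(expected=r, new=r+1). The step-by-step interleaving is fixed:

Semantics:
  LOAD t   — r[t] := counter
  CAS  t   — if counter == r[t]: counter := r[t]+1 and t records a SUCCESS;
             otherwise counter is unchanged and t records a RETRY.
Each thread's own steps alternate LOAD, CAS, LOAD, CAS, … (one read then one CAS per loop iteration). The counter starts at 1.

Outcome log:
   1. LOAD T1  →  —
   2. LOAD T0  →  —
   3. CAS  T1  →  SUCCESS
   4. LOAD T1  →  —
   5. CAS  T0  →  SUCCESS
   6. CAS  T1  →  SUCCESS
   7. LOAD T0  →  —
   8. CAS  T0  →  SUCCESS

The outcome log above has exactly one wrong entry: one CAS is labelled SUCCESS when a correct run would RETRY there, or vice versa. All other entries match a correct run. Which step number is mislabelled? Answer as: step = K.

step = 5

Reference trace:
   1) LOAD T1:  M=1  r_T1=1
   2) LOAD T0:  M=1  r_T0=1
   3) CAS  T1:  M=2  r_T1=1 ✓
   4) LOAD T1:  M=2  r_T1=2
   5) CAS  T0:  M=2  r_T0=1 ✗
   6) CAS  T1:  M=3  r_T1=2 ✓
   7) LOAD T0:  M=3  r_T0=3
   8) CAS  T0:  M=4  r_T0=3 ✓
Mismatch at 5.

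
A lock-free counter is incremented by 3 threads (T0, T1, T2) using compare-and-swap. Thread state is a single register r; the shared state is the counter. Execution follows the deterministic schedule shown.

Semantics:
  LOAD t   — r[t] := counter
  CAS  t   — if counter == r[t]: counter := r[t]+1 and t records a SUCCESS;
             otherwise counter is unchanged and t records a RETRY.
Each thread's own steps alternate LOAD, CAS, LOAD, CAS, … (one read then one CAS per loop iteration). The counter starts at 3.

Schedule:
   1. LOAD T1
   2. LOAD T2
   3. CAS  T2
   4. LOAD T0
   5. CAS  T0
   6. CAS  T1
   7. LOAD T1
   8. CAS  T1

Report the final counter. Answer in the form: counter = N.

counter = 6

1. LOAD T1 → mem=3 r[T1]=3 [LOAD]
2. LOAD T2 → mem=3 r[T2]=3 [LOAD]
3. CAS T2 → mem=4 r[T2]=3 [OK]
4. LOAD T0 → mem=4 r[T0]=4 [LOAD]
5. CAS T0 → mem=5 r[T0]=4 [OK]
6. CAS T1 → mem=5 r[T1]=3 [RETRY]
7. LOAD T1 → mem=5 r[T1]=5 [LOAD]
8. CAS T1 → mem=6 r[T1]=5 [OK]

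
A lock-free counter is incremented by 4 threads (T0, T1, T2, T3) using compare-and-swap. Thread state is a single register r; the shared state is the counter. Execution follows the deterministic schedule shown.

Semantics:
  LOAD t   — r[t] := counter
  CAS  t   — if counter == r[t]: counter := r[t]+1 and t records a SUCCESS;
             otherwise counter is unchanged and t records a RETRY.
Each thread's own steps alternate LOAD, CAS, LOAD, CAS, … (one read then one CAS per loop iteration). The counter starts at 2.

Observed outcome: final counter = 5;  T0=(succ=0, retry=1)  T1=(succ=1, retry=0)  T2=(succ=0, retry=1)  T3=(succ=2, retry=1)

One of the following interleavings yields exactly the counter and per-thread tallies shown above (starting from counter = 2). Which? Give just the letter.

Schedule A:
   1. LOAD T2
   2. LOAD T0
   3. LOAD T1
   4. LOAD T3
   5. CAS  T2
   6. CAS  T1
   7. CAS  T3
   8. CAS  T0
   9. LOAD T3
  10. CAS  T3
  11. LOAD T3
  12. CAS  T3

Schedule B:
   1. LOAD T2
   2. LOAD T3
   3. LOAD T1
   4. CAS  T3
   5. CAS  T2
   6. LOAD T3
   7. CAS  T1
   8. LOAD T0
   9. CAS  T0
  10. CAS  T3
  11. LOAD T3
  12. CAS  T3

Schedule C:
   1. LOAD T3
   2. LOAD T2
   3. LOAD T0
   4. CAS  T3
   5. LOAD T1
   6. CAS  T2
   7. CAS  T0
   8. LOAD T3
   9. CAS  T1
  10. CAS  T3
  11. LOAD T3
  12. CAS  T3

C

Tracing schedule C:
[1] T3.load  rd  (counter 2, T3.r 2)
[2] T2.load  rd  (counter 2, T2.r 2)
[3] T0.load  rd  (counter 2, T0.r 2)
[4] T3.cas  hit  (counter 3, T3.r 2)
[5] T1.load  rd  (counter 3, T1.r 3)
[6] T2.cas  miss  (counter 3, T2.r 2)
[7] T0.cas  miss  (counter 3, T0.r 2)
[8] T3.load  rd  (counter 3, T3.r 3)
[9] T1.cas  hit  (counter 4, T1.r 3)
[10] T3.cas  miss  (counter 4, T3.r 3)
[11] T3.load  rd  (counter 4, T3.r 4)
[12] T3.cas  hit  (counter 5, T3.r 4)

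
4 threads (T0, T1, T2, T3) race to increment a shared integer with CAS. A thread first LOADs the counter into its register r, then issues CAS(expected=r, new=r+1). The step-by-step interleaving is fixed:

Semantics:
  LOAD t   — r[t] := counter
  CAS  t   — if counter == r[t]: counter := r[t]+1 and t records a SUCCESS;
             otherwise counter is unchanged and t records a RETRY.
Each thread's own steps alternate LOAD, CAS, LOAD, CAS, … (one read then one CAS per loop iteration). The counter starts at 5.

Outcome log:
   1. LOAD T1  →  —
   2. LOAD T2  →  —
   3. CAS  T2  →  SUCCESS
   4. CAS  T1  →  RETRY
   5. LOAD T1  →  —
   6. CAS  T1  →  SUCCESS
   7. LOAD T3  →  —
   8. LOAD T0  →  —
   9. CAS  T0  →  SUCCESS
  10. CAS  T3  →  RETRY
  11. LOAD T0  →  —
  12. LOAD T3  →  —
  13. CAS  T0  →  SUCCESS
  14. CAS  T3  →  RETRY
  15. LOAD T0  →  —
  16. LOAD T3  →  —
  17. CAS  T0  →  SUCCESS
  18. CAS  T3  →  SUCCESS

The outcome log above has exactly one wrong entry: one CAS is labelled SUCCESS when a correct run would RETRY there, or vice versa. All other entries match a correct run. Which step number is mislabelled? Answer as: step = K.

Reference trace:
T1 LOAD — after: cnt=5, r=5 — load
T2 LOAD — after: cnt=5, r=5 — load
T2 CAS — after: cnt=6, r=5 — ok
T1 CAS — after: cnt=6, r=5 — retry
T1 LOAD — after: cnt=6, r=6 — load
T1 CAS — after: cnt=7, r=6 — ok
T3 LOAD — after: cnt=7, r=7 — load
T0 LOAD — after: cnt=7, r=7 — load
T0 CAS — after: cnt=8, r=7 — ok
T3 CAS — after: cnt=8, r=7 — retry
T0 LOAD — after: cnt=8, r=8 — load
T3 LOAD — after: cnt=8, r=8 — load
T0 CAS — after: cnt=9, r=8 — ok
T3 CAS — after: cnt=9, r=8 — retry
T0 LOAD — after: cnt=9, r=9 — load
T3 LOAD — after: cnt=9, r=9 — load
T0 CAS — after: cnt=10, r=9 — ok
T3 CAS — after: cnt=10, r=9 — retry
Mismatch at 18.

step = 18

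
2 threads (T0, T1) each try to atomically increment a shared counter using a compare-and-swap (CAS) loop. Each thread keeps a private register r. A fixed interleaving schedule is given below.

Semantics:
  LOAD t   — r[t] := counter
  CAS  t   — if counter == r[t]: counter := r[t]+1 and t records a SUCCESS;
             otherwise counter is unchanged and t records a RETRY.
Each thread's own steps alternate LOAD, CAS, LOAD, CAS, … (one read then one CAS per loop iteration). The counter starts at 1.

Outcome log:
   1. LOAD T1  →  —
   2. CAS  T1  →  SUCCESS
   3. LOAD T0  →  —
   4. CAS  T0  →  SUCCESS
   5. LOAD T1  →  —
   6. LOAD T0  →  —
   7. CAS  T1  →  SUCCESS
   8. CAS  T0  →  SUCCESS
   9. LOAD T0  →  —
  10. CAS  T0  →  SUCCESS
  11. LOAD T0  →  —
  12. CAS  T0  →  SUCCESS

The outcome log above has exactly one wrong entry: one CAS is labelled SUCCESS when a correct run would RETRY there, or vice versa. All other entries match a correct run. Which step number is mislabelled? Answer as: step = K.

step = 8

Correct run:
step 1: T1 LOAD ⇒ load; ctr=1 reg=1
step 2: T1 CAS ⇒ ok; ctr=2 reg=1
step 3: T0 LOAD ⇒ load; ctr=2 reg=2
step 4: T0 CAS ⇒ ok; ctr=3 reg=2
step 5: T1 LOAD ⇒ load; ctr=3 reg=3
step 6: T0 LOAD ⇒ load; ctr=3 reg=3
step 7: T1 CAS ⇒ ok; ctr=4 reg=3
step 8: T0 CAS ⇒ retry; ctr=4 reg=3
step 9: T0 LOAD ⇒ load; ctr=4 reg=4
step 10: T0 CAS ⇒ ok; ctr=5 reg=4
step 11: T0 LOAD ⇒ load; ctr=5 reg=5
step 12: T0 CAS ⇒ ok; ctr=6 reg=5
Mismatch at 8.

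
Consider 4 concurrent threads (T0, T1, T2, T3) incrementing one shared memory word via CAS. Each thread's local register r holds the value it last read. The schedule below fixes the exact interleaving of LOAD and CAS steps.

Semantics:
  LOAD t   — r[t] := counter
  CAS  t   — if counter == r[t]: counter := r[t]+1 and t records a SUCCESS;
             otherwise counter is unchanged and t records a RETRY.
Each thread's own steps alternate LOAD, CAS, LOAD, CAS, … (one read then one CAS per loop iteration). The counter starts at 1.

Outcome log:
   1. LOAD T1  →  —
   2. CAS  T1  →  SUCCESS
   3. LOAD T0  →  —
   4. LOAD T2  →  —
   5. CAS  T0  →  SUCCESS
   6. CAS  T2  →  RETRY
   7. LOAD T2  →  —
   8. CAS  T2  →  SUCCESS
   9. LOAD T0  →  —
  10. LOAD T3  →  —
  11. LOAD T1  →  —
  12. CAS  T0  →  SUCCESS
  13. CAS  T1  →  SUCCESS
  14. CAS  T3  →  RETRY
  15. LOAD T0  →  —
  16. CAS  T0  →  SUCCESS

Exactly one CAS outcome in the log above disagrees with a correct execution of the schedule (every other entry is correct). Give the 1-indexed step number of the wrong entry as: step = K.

Correct run:
step 1: T1 LOAD ⇒ load; ctr=1 reg=1
step 2: T1 CAS ⇒ ok; ctr=2 reg=1
step 3: T0 LOAD ⇒ load; ctr=2 reg=2
step 4: T2 LOAD ⇒ load; ctr=2 reg=2
step 5: T0 CAS ⇒ ok; ctr=3 reg=2
step 6: T2 CAS ⇒ retry; ctr=3 reg=2
step 7: T2 LOAD ⇒ load; ctr=3 reg=3
step 8: T2 CAS ⇒ ok; ctr=4 reg=3
step 9: T0 LOAD ⇒ load; ctr=4 reg=4
step 10: T3 LOAD ⇒ load; ctr=4 reg=4
step 11: T1 LOAD ⇒ load; ctr=4 reg=4
step 12: T0 CAS ⇒ ok; ctr=5 reg=4
step 13: T1 CAS ⇒ retry; ctr=5 reg=4
step 14: T3 CAS ⇒ retry; ctr=5 reg=4
step 15: T0 LOAD ⇒ load; ctr=5 reg=5
step 16: T0 CAS ⇒ ok; ctr=6 reg=5
Log disagrees first at step 13.

step = 13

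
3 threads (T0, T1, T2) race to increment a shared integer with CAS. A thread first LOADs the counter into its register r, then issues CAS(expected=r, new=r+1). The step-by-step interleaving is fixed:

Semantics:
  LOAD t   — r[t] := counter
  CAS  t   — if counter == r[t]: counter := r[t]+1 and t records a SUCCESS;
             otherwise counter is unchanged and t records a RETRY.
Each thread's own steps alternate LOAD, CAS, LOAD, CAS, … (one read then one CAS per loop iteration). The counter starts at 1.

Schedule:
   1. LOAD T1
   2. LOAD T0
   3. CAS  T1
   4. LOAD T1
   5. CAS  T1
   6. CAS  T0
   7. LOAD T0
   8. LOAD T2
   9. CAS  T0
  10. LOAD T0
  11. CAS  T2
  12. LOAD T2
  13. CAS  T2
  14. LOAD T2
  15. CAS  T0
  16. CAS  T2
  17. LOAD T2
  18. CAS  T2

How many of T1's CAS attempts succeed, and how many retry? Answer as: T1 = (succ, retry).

   1) LOAD T1:  M=1  r_T1=1
   2) LOAD T0:  M=1  r_T0=1
   3) CAS  T1:  M=2  r_T1=1 ✓
   4) LOAD T1:  M=2  r_T1=2
   5) CAS  T1:  M=3  r_T1=2 ✓
   6) CAS  T0:  M=3  r_T0=1 ✗
   7) LOAD T0:  M=3  r_T0=3
   8) LOAD T2:  M=3  r_T2=3
   9) CAS  T0:  M=4  r_T0=3 ✓
  10) LOAD T0:  M=4  r_T0=4
  11) CAS  T2:  M=4  r_T2=3 ✗
  12) LOAD T2:  M=4  r_T2=4
  13) CAS  T2:  M=5  r_T2=4 ✓
  14) LOAD T2:  M=5  r_T2=5
  15) CAS  T0:  M=5  r_T0=4 ✗
  16) CAS  T2:  M=6  r_T2=5 ✓
  17) LOAD T2:  M=6  r_T2=6
  18) CAS  T2:  M=7  r_T2=6 ✓

T1 = (2, 0)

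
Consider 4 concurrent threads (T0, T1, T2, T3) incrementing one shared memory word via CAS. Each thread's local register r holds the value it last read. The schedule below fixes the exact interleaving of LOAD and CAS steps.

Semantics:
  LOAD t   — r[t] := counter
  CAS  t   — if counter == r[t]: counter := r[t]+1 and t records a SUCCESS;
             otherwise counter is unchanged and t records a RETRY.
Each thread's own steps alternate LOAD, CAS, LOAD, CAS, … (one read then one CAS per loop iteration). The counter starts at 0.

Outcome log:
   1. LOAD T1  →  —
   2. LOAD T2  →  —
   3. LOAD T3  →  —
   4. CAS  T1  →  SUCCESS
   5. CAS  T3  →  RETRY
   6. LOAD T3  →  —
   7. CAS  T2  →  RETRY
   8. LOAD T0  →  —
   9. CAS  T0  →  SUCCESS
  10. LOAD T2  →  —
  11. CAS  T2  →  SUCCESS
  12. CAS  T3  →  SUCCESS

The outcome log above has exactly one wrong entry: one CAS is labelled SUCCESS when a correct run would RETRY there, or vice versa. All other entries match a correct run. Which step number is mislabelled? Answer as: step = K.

step = 12

Correct run:
1. LOAD T1 → mem=0 r[T1]=0 [LOAD]
2. LOAD T2 → mem=0 r[T2]=0 [LOAD]
3. LOAD T3 → mem=0 r[T3]=0 [LOAD]
4. CAS T1 → mem=1 r[T1]=0 [OK]
5. CAS T3 → mem=1 r[T3]=0 [RETRY]
6. LOAD T3 → mem=1 r[T3]=1 [LOAD]
7. CAS T2 → mem=1 r[T2]=0 [RETRY]
8. LOAD T0 → mem=1 r[T0]=1 [LOAD]
9. CAS T0 → mem=2 r[T0]=1 [OK]
10. LOAD T2 → mem=2 r[T2]=2 [LOAD]
11. CAS T2 → mem=3 r[T2]=2 [OK]
12. CAS T3 → mem=3 r[T3]=1 [RETRY]
Flip is step 12.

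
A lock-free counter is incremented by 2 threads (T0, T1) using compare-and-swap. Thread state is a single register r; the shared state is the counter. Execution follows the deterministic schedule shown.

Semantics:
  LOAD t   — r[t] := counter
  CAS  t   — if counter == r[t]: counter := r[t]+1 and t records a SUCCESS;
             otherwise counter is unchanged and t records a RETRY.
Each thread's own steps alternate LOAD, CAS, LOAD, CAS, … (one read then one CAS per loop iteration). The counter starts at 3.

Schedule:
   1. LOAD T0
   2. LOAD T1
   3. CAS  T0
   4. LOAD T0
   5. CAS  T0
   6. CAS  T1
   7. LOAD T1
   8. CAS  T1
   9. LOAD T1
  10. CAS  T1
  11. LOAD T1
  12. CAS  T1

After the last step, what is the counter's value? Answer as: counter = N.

counter = 8

T0 LOAD — after: cnt=3, r=3 — load
T1 LOAD — after: cnt=3, r=3 — load
T0 CAS — after: cnt=4, r=3 — ok
T0 LOAD — after: cnt=4, r=4 — load
T0 CAS — after: cnt=5, r=4 — ok
T1 CAS — after: cnt=5, r=3 — retry
T1 LOAD — after: cnt=5, r=5 — load
T1 CAS — after: cnt=6, r=5 — ok
T1 LOAD — after: cnt=6, r=6 — load
T1 CAS — after: cnt=7, r=6 — ok
T1 LOAD — after: cnt=7, r=7 — load
T1 CAS — after: cnt=8, r=7 — ok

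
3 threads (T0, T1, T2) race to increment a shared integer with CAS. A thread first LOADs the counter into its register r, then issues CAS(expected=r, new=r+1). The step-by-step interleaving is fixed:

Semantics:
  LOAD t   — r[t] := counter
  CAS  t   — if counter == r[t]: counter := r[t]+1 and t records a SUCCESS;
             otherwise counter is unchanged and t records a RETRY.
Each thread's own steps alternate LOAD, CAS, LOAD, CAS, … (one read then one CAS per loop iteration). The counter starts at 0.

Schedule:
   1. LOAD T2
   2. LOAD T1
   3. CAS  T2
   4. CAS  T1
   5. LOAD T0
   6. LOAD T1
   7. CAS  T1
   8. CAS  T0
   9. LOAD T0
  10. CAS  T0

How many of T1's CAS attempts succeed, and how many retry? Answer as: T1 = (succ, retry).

#1 T2 reads 0
#2 T1 reads 0
#3 T2 CAS(0→1) writes; counter now 1
#4 T1 CAS(0→1) fails; counter now 1
#5 T0 reads 1
#6 T1 reads 1
#7 T1 CAS(1→2) writes; counter now 2
#8 T0 CAS(1→2) fails; counter now 2
#9 T0 reads 2
#10 T0 CAS(2→3) writes; counter now 3

T1 = (1, 1)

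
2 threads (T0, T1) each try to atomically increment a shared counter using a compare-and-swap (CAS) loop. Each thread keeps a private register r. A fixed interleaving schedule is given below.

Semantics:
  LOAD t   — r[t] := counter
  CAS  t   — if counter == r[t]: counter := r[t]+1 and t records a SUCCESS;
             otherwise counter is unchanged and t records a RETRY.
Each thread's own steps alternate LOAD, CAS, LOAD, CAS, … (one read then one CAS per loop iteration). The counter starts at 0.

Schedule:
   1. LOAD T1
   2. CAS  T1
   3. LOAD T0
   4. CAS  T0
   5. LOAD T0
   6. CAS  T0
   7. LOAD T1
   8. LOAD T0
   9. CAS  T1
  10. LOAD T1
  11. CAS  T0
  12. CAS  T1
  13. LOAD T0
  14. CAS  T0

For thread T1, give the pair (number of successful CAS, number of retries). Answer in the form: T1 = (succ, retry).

T1 = (3, 0)

#1 T1 reads 0
#2 T1 CAS(0→1) writes; counter now 1
#3 T0 reads 1
#4 T0 CAS(1→2) writes; counter now 2
#5 T0 reads 2
#6 T0 CAS(2→3) writes; counter now 3
#7 T1 reads 3
#8 T0 reads 3
#9 T1 CAS(3→4) writes; counter now 4
#10 T1 reads 4
#11 T0 CAS(3→4) fails; counter now 4
#12 T1 CAS(4→5) writes; counter now 5
#13 T0 reads 5
#14 T0 CAS(5→6) writes; counter now 6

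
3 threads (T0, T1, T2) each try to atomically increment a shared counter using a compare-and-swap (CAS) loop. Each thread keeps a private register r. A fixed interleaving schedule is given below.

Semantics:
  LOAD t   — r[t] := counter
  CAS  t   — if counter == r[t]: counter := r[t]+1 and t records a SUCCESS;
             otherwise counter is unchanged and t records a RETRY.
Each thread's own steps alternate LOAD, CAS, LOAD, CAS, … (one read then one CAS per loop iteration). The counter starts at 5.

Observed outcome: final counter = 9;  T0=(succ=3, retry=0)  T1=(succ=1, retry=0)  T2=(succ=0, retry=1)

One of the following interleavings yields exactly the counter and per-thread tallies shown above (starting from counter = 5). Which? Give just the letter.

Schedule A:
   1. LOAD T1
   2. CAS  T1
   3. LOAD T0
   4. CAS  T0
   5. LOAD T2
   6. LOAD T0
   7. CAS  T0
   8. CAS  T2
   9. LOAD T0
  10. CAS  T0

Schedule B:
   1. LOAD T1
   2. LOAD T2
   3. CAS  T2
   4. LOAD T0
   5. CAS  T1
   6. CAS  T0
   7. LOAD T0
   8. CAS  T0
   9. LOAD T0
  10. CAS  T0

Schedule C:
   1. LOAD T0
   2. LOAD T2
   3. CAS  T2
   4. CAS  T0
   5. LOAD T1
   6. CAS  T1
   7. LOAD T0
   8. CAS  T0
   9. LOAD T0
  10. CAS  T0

A

Tracing schedule A:
#1 T1 reads 5
#2 T1 CAS(5→6) writes; counter now 6
#3 T0 reads 6
#4 T0 CAS(6→7) writes; counter now 7
#5 T2 reads 7
#6 T0 reads 7
#7 T0 CAS(7→8) writes; counter now 8
#8 T2 CAS(7→8) fails; counter now 8
#9 T0 reads 8
#10 T0 CAS(8→9) writes; counter now 9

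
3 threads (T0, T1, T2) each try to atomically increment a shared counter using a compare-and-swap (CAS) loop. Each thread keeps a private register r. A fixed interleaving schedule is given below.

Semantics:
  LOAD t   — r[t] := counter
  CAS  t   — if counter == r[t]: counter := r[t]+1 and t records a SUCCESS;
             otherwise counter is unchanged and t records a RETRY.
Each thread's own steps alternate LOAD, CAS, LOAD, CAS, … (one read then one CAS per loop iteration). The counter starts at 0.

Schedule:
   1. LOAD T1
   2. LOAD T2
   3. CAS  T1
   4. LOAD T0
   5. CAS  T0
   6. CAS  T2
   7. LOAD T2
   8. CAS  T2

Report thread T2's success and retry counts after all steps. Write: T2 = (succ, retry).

T2 = (1, 1)

   1) LOAD T1:  M=0  r_T1=0
   2) LOAD T2:  M=0  r_T2=0
   3) CAS  T1:  M=1  r_T1=0 ✓
   4) LOAD T0:  M=1  r_T0=1
   5) CAS  T0:  M=2  r_T0=1 ✓
   6) CAS  T2:  M=2  r_T2=0 ✗
   7) LOAD T2:  M=2  r_T2=2
   8) CAS  T2:  M=3  r_T2=2 ✓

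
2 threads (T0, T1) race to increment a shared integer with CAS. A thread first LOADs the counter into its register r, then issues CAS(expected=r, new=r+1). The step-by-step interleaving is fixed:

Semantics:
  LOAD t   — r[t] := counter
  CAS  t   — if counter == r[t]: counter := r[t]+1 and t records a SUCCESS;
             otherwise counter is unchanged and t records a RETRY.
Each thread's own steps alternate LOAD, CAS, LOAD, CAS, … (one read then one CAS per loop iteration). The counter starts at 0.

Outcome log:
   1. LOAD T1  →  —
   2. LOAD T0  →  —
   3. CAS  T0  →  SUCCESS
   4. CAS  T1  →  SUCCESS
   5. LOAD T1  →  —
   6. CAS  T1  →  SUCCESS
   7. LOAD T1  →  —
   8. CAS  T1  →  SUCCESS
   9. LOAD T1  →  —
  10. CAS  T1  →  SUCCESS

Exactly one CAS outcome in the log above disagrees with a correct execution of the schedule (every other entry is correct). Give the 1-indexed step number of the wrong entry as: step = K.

Correct run:
   1) LOAD T1:  M=0  r_T1=0
   2) LOAD T0:  M=0  r_T0=0
   3) CAS  T0:  M=1  r_T0=0 ✓
   4) CAS  T1:  M=1  r_T1=0 ✗
   5) LOAD T1:  M=1  r_T1=1
   6) CAS  T1:  M=2  r_T1=1 ✓
   7) LOAD T1:  M=2  r_T1=2
   8) CAS  T1:  M=3  r_T1=2 ✓
   9) LOAD T1:  M=3  r_T1=3
  10) CAS  T1:  M=4  r_T1=3 ✓
Log disagrees first at step 4.

step = 4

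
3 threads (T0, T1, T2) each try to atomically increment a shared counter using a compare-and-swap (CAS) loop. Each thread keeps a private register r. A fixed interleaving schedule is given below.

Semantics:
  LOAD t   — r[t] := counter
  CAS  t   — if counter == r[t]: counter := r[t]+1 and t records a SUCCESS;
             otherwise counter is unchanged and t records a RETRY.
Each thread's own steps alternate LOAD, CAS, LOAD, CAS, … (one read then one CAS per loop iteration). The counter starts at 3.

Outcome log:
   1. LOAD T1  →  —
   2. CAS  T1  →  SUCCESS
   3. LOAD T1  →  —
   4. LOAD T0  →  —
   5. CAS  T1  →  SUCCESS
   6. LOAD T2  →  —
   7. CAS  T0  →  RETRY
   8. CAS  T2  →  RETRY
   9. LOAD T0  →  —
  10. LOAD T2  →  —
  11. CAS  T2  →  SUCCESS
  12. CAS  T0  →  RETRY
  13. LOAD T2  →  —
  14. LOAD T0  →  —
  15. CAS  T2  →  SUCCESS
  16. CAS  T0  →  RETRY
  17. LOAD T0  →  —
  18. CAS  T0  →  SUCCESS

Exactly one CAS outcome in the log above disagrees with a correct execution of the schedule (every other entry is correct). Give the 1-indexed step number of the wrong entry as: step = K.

step = 8

Reference trace:
step 1: T1 LOAD ⇒ load; ctr=3 reg=3
step 2: T1 CAS ⇒ ok; ctr=4 reg=3
step 3: T1 LOAD ⇒ load; ctr=4 reg=4
step 4: T0 LOAD ⇒ load; ctr=4 reg=4
step 5: T1 CAS ⇒ ok; ctr=5 reg=4
step 6: T2 LOAD ⇒ load; ctr=5 reg=5
step 7: T0 CAS ⇒ retry; ctr=5 reg=4
step 8: T2 CAS ⇒ ok; ctr=6 reg=5
step 9: T0 LOAD ⇒ load; ctr=6 reg=6
step 10: T2 LOAD ⇒ load; ctr=6 reg=6
step 11: T2 CAS ⇒ ok; ctr=7 reg=6
step 12: T0 CAS ⇒ retry; ctr=7 reg=6
step 13: T2 LOAD ⇒ load; ctr=7 reg=7
step 14: T0 LOAD ⇒ load; ctr=7 reg=7
step 15: T2 CAS ⇒ ok; ctr=8 reg=7
step 16: T0 CAS ⇒ retry; ctr=8 reg=7
step 17: T0 LOAD ⇒ load; ctr=8 reg=8
step 18: T0 CAS ⇒ ok; ctr=9 reg=8
Log disagrees first at step 8.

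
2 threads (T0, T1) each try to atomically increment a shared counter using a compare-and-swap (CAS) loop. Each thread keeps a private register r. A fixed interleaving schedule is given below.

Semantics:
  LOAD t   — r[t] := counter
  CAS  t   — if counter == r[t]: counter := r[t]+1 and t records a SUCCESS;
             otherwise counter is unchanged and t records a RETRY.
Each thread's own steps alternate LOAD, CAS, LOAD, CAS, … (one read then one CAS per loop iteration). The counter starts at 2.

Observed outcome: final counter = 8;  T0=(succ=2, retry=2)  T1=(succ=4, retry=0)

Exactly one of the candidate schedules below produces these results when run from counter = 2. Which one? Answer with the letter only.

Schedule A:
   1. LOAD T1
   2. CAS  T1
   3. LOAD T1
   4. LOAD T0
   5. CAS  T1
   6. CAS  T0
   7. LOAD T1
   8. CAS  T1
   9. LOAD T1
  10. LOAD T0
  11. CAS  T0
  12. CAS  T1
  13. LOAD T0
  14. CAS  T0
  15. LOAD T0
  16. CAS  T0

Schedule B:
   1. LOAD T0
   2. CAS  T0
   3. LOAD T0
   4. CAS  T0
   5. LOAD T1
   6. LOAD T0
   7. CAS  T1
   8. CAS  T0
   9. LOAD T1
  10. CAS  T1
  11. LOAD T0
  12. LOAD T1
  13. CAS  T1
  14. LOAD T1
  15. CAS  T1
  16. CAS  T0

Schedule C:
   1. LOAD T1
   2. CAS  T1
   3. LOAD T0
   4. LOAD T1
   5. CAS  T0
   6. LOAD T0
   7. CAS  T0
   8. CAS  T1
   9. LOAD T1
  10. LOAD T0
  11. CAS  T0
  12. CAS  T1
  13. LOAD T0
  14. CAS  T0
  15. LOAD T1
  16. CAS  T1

B

Tracing schedule B:
T0 LOAD — after: cnt=2, r=2 — load
T0 CAS — after: cnt=3, r=2 — ok
T0 LOAD — after: cnt=3, r=3 — load
T0 CAS — after: cnt=4, r=3 — ok
T1 LOAD — after: cnt=4, r=4 — load
T0 LOAD — after: cnt=4, r=4 — load
T1 CAS — after: cnt=5, r=4 — ok
T0 CAS — after: cnt=5, r=4 — retry
T1 LOAD — after: cnt=5, r=5 — load
T1 CAS — after: cnt=6, r=5 — ok
T0 LOAD — after: cnt=6, r=6 — load
T1 LOAD — after: cnt=6, r=6 — load
T1 CAS — after: cnt=7, r=6 — ok
T1 LOAD — after: cnt=7, r=7 — load
T1 CAS — after: cnt=8, r=7 — ok
T0 CAS — after: cnt=8, r=6 — retry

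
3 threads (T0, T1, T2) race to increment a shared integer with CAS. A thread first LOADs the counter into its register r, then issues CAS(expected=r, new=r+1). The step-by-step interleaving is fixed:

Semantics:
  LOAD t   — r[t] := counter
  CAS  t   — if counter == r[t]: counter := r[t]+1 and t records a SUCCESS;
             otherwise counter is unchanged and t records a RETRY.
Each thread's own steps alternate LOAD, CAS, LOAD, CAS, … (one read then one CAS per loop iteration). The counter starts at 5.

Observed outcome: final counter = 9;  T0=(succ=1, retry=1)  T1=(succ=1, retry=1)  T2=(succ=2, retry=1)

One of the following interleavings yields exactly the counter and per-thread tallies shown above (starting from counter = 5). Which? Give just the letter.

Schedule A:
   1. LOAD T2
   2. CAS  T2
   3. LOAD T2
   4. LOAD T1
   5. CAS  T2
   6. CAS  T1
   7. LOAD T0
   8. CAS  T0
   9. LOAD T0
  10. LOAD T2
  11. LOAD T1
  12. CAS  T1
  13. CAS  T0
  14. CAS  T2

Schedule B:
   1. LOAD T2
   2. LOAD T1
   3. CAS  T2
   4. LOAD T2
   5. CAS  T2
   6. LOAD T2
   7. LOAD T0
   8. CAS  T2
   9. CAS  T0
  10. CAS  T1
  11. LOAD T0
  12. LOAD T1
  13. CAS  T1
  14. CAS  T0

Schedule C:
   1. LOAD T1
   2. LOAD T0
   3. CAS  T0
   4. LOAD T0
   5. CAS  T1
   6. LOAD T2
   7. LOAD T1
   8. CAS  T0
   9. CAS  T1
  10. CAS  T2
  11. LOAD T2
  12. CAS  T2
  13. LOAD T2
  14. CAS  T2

Simulating candidate A:
[1] T2.load  rd  (counter 5, T2.r 5)
[2] T2.cas  hit  (counter 6, T2.r 5)
[3] T2.load  rd  (counter 6, T2.r 6)
[4] T1.load  rd  (counter 6, T1.r 6)
[5] T2.cas  hit  (counter 7, T2.r 6)
[6] T1.cas  miss  (counter 7, T1.r 6)
[7] T0.load  rd  (counter 7, T0.r 7)
[8] T0.cas  hit  (counter 8, T0.r 7)
[9] T0.load  rd  (counter 8, T0.r 8)
[10] T2.load  rd  (counter 8, T2.r 8)
[11] T1.load  rd  (counter 8, T1.r 8)
[12] T1.cas  hit  (counter 9, T1.r 8)
[13] T0.cas  miss  (counter 9, T0.r 8)
[14] T2.cas  miss  (counter 9, T2.r 8)

A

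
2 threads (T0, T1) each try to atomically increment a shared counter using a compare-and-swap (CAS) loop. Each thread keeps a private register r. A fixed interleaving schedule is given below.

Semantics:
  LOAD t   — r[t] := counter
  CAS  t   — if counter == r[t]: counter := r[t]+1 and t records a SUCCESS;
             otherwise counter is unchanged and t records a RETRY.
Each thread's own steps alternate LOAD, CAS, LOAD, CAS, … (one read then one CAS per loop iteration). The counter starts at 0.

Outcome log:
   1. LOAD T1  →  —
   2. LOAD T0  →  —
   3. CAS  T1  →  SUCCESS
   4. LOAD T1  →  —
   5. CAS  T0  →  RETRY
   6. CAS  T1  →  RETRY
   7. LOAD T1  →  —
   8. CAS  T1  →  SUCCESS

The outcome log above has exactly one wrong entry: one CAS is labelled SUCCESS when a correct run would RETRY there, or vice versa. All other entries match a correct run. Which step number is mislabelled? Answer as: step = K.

step = 6

Correct run:
step 1: T1 LOAD ⇒ load; ctr=0 reg=0
step 2: T0 LOAD ⇒ load; ctr=0 reg=0
step 3: T1 CAS ⇒ ok; ctr=1 reg=0
step 4: T1 LOAD ⇒ load; ctr=1 reg=1
step 5: T0 CAS ⇒ retry; ctr=1 reg=0
step 6: T1 CAS ⇒ ok; ctr=2 reg=1
step 7: T1 LOAD ⇒ load; ctr=2 reg=2
step 8: T1 CAS ⇒ ok; ctr=3 reg=2
Flip is step 6.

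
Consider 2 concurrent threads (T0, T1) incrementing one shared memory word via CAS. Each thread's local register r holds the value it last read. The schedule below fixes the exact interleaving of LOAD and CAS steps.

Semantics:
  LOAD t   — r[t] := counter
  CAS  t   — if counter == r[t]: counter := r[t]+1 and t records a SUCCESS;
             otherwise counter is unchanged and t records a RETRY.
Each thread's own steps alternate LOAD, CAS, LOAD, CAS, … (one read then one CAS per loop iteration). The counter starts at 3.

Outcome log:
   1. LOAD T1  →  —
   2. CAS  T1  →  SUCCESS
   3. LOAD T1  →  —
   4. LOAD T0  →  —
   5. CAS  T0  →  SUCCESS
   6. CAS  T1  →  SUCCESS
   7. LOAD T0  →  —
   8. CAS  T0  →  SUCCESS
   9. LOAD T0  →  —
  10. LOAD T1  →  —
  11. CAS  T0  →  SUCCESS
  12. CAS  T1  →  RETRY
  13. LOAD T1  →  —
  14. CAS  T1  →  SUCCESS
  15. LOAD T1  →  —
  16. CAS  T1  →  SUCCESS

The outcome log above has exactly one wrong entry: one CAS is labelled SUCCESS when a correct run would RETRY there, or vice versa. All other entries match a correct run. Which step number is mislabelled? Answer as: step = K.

Correct run:
[1] T1.load  rd  (counter 3, T1.r 3)
[2] T1.cas  hit  (counter 4, T1.r 3)
[3] T1.load  rd  (counter 4, T1.r 4)
[4] T0.load  rd  (counter 4, T0.r 4)
[5] T0.cas  hit  (counter 5, T0.r 4)
[6] T1.cas  miss  (counter 5, T1.r 4)
[7] T0.load  rd  (counter 5, T0.r 5)
[8] T0.cas  hit  (counter 6, T0.r 5)
[9] T0.load  rd  (counter 6, T0.r 6)
[10] T1.load  rd  (counter 6, T1.r 6)
[11] T0.cas  hit  (counter 7, T0.r 6)
[12] T1.cas  miss  (counter 7, T1.r 6)
[13] T1.load  rd  (counter 7, T1.r 7)
[14] T1.cas  hit  (counter 8, T1.r 7)
[15] T1.load  rd  (counter 8, T1.r 8)
[16] T1.cas  hit  (counter 9, T1.r 8)
Mismatch at 6.

step = 6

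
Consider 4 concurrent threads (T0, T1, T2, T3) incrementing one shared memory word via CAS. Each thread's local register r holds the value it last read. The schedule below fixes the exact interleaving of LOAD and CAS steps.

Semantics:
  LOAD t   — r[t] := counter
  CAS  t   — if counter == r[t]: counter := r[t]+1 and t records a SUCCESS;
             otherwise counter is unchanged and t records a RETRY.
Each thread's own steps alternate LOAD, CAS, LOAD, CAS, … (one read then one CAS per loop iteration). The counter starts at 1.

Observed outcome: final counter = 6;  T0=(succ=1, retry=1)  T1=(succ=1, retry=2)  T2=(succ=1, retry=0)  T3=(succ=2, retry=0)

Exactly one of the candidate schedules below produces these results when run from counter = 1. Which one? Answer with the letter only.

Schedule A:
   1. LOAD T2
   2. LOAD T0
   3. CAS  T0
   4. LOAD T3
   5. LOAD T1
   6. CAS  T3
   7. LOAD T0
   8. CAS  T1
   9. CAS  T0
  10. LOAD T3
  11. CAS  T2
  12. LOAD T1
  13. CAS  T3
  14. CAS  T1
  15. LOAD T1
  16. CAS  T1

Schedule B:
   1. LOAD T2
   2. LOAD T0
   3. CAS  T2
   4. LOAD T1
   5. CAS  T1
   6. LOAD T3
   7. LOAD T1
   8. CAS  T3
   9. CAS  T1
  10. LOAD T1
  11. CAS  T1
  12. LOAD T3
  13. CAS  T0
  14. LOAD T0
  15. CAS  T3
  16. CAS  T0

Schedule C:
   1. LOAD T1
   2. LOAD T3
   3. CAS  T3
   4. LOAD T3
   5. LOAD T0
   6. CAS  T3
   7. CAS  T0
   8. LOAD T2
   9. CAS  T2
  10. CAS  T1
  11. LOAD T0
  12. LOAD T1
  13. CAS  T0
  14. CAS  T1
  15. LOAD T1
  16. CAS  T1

C

Simulating candidate C:
[1] T1.load  rd  (counter 1, T1.r 1)
[2] T3.load  rd  (counter 1, T3.r 1)
[3] T3.cas  hit  (counter 2, T3.r 1)
[4] T3.load  rd  (counter 2, T3.r 2)
[5] T0.load  rd  (counter 2, T0.r 2)
[6] T3.cas  hit  (counter 3, T3.r 2)
[7] T0.cas  miss  (counter 3, T0.r 2)
[8] T2.load  rd  (counter 3, T2.r 3)
[9] T2.cas  hit  (counter 4, T2.r 3)
[10] T1.cas  miss  (counter 4, T1.r 1)
[11] T0.load  rd  (counter 4, T0.r 4)
[12] T1.load  rd  (counter 4, T1.r 4)
[13] T0.cas  hit  (counter 5, T0.r 4)
[14] T1.cas  miss  (counter 5, T1.r 4)
[15] T1.load  rd  (counter 5, T1.r 5)
[16] T1.cas  hit  (counter 6, T1.r 5)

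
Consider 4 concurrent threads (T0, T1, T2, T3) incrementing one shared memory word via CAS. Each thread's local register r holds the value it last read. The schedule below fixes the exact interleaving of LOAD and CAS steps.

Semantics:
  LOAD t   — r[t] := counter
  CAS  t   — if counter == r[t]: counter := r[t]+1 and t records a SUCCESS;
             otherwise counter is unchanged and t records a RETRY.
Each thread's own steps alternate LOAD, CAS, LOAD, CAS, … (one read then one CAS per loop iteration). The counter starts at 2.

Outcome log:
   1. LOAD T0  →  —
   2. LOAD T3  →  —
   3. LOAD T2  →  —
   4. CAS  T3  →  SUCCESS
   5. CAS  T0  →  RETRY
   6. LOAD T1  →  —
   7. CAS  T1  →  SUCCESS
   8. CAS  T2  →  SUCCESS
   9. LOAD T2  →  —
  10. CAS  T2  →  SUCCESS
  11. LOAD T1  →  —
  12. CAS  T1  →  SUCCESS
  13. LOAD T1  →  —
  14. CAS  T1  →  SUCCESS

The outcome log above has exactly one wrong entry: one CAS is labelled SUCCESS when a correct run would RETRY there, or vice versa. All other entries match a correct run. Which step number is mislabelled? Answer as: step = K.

Reference trace:
#1 T0 reads 2
#2 T3 reads 2
#3 T2 reads 2
#4 T3 CAS(2→3) writes; counter now 3
#5 T0 CAS(2→3) fails; counter now 3
#6 T1 reads 3
#7 T1 CAS(3→4) writes; counter now 4
#8 T2 CAS(2→3) fails; counter now 4
#9 T2 reads 4
#10 T2 CAS(4→5) writes; counter now 5
#11 T1 reads 5
#12 T1 CAS(5→6) writes; counter now 6
#13 T1 reads 6
#14 T1 CAS(6→7) writes; counter now 7
Log disagrees first at step 8.

step = 8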